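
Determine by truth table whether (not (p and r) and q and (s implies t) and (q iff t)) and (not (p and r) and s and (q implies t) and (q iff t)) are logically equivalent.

not equivalent

p | q | r | s | t || φ | ψ
T | T | T | T | T || F | F
T | T | T | T | F || F | F
T | T | T | F | T || F | F
T | T | T | F | F || F | F
T | T | F | T | T || T | T
T | T | F | T | F || F | F
T | T | F | F | T || T | F
T | T | F | F | F || F | F
T | F | T | T | T || F | F
T | F | T | T | F || F | F
T | F | T | F | T || F | F
T | F | T | F | F || F | F
T | F | F | T | T || F | F
T | F | F | T | F || F | T
T | F | F | F | T || F | F
T | F | F | F | F || F | F
F | T | T | T | T || T | T
F | T | T | T | F || F | F
F | T | T | F | T || T | F
F | T | T | F | F || F | F
F | T | F | T | T || T | T
F | T | F | T | F || F | F
F | T | F | F | T || T | F
F | T | F | F | F || F | F
F | F | T | T | T || F | F
F | F | T | T | F || F | T
F | F | T | F | T || F | F
F | F | T | F | F || F | F
F | F | F | T | T || F | F
F | F | F | T | F || F | T
F | F | F | F | T || F | F
F | F | F | F | F || F | F
The columns differ at p=T, q=T, r=F, s=F, t=T (φ=T, ψ=F), so they are not equivalent.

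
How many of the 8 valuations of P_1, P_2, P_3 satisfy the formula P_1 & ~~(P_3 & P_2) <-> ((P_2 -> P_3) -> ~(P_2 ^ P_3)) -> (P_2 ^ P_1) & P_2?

P_1 | P_2 | P_3 | (P_3 & P_2) | ~(P_3 & P_2) | ~~(P_3 & P_2) | (P_1 & ~~(P_3 & P_2)) | (P_2 -> P_3) | (P_2 ^ P_3) | ~(P_2 ^ P_3) | (P_2 ^ P_1) | ((P_2 ^ P_1) & P_2) | φ
--- | --- | --- | ----------- | ------------ | ------------- | --------------------- | ------------ | ----------- | ------------ | ----------- | ------------------- | -
 T  |  T  |  T  |      T      |      F       |       T       |           T           |      T       |      F      |      T       |      F      |          F          | F
 T  |  T  |  F  |      F      |      T       |       F       |           F           |      F       |      T      |      F       |      F      |          F          | T
 T  |  F  |  T  |      F      |      T       |       F       |           F           |      T       |      T      |      F       |      T      |          F          | F
 T  |  F  |  F  |      F      |      T       |       F       |           F           |      T       |      F      |      T       |      T      |          F          | T
 F  |  T  |  T  |      T      |      F       |       T       |           F           |      T       |      F      |      T       |      T      |          T          | F
 F  |  T  |  F  |      F      |      T       |       F       |           F           |      F       |      T      |      F       |      T      |          T          | F
 F  |  F  |  T  |      F      |      T       |       F       |           F           |      T       |      T      |      F       |      F      |          F          | F
 F  |  F  |  F  |      F      |      T       |       F       |           F           |      T       |      F      |      T       |      F      |          F          | T
The formula is true on 3 of the 8 rows.

3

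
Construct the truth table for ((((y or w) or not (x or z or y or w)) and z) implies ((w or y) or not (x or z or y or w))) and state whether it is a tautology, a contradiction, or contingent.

tautology

x  y  z  w  |  φ
T  T  T  T  |  T
T  T  T  F  |  T
T  T  F  T  |  T
T  T  F  F  |  T
T  F  T  T  |  T
T  F  T  F  |  T
T  F  F  T  |  T
T  F  F  F  |  T
F  T  T  T  |  T
F  T  T  F  |  T
F  T  F  T  |  T
F  T  F  F  |  T
F  F  T  T  |  T
F  F  T  F  |  T
F  F  F  T  |  T
F  F  F  F  |  T
Every row is T, so the formula is a tautology.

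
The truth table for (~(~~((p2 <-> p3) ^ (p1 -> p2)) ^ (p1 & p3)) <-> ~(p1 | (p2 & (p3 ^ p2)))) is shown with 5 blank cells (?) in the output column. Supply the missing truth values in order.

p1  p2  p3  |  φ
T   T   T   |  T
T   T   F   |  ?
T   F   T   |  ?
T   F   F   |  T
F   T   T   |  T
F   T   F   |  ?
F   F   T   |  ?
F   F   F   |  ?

Row p1=T, p2=T, p3=F: ~(~~((p2 <-> p3) ^ (p1 -> p2)) ^ (p1 & p3)) = F, ~(p1 | (p2 & (p3 ^ p2))) = F, so the formula = T.
Row p1=T, p2=F, p3=T: ~(~~((p2 <-> p3) ^ (p1 -> p2)) ^ (p1 & p3)) = F, ~(p1 | (p2 & (p3 ^ p2))) = F, so the formula = T.
Row p1=F, p2=T, p3=F: ~(~~((p2 <-> p3) ^ (p1 -> p2)) ^ (p1 & p3)) = F, ~(p1 | (p2 & (p3 ^ p2))) = F, so the formula = T.
Row p1=F, p2=F, p3=T: ~(~~((p2 <-> p3) ^ (p1 -> p2)) ^ (p1 & p3)) = F, ~(p1 | (p2 & (p3 ^ p2))) = T, so the formula = F.
Row p1=F, p2=F, p3=F: ~(~~((p2 <-> p3) ^ (p1 -> p2)) ^ (p1 & p3)) = T, ~(p1 | (p2 & (p3 ^ p2))) = T, so the formula = T.

T, T, T, F, T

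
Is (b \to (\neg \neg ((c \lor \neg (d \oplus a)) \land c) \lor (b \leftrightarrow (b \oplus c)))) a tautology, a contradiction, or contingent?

  a   |   b   |   c   |   d   | (d \oplus a) | \neg (d \oplus a) | (c \lor \neg (d \oplus a)) | (b \oplus c) |   φ  
----- | ----- | ----- | ----- | ------------ | ----------------- | -------------------------- | ------------ | -----
False | False | False | False |    False     |        True       |            True            |    False     |  True
False | False | False |  True |     True     |       False       |           False            |    False     |  True
False | False |  True | False |    False     |        True       |            True            |     True     |  True
False | False |  True |  True |     True     |       False       |            True            |     True     |  True
False |  True | False | False |    False     |        True       |            True            |     True     |  True
False |  True | False |  True |     True     |       False       |           False            |     True     |  True
False |  True |  True | False |    False     |        True       |            True            |    False     |  True
False |  True |  True |  True |     True     |       False       |            True            |    False     |  True
 True | False | False | False |     True     |       False       |           False            |    False     |  True
 True | False | False |  True |    False     |        True       |            True            |    False     |  True
 True | False |  True | False |     True     |       False       |            True            |     True     |  True
 True | False |  True |  True |    False     |        True       |            True            |     True     |  True
 True |  True | False | False |     True     |       False       |           False            |     True     |  True
 True |  True | False |  True |    False     |        True       |            True            |     True     |  True
 True |  True |  True | False |     True     |       False       |            True            |    False     |  True
 True |  True |  True |  True |    False     |        True       |            True            |    False     |  True
Every row is True, so the formula is a tautology.

tautology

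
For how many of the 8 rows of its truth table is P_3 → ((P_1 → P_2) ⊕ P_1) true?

7

P_1 | P_2 | P_3 || (P_3 → ((P_1 → P_2) ⊕ P_1))
 1  |  1  |  1  ||              0             
 1  |  1  |  0  ||              1             
 1  |  0  |  1  ||              1             
 1  |  0  |  0  ||              1             
 0  |  1  |  1  ||              1             
 0  |  1  |  0  ||              1             
 0  |  0  |  1  ||              1             
 0  |  0  |  0  ||              1             
The formula is true on 7 of the 8 rows.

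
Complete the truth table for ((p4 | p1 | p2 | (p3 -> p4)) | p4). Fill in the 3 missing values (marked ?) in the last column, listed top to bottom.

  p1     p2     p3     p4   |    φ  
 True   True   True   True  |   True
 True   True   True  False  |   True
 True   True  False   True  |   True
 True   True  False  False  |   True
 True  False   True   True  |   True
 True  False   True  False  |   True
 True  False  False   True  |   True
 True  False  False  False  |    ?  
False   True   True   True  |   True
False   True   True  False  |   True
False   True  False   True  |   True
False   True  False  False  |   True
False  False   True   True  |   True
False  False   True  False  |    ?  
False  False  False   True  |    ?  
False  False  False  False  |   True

Row p1=True, p2=False, p3=False, p4=False: (p4 | p1 | p2 | (p3 -> p4)) = True, so the formula = True.
Row p1=False, p2=False, p3=True, p4=False: (p4 | p1 | p2 | (p3 -> p4)) = False, so the formula = False.
Row p1=False, p2=False, p3=False, p4=True: (p4 | p1 | p2 | (p3 -> p4)) = True, so the formula = True.

True, False, True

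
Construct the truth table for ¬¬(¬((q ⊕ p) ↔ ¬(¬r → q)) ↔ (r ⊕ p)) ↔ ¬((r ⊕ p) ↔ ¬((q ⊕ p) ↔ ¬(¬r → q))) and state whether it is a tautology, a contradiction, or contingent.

contradiction

p | q | r | φ
- | - | - | -
T | T | T | F
T | T | F | F
T | F | T | F
T | F | F | F
F | T | T | F
F | T | F | F
F | F | T | F
F | F | F | F
Every row is F, so the formula is a contradiction.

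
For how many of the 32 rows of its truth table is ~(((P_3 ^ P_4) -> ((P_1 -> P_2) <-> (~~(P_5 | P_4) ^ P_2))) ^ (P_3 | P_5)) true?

P_1 | P_2 | P_3 | P_4 | P_5 || φ
 0  |  0  |  0  |  0  |  0  || 0
 0  |  0  |  0  |  0  |  1  || 1
 0  |  0  |  0  |  1  |  0  || 0
 0  |  0  |  0  |  1  |  1  || 1
 0  |  0  |  1  |  0  |  0  || 0
 0  |  0  |  1  |  0  |  1  || 1
 0  |  0  |  1  |  1  |  0  || 1
 0  |  0  |  1  |  1  |  1  || 1
 0  |  1  |  0  |  0  |  0  || 0
 0  |  1  |  0  |  0  |  1  || 1
 0  |  1  |  0  |  1  |  0  || 1
 0  |  1  |  0  |  1  |  1  || 0
 0  |  1  |  1  |  0  |  0  || 1
 0  |  1  |  1  |  0  |  1  || 0
 0  |  1  |  1  |  1  |  0  || 1
 0  |  1  |  1  |  1  |  1  || 1
 1  |  0  |  0  |  0  |  0  || 0
 1  |  0  |  0  |  0  |  1  || 1
 1  |  0  |  0  |  1  |  0  || 1
 1  |  0  |  0  |  1  |  1  || 0
 1  |  0  |  1  |  0  |  0  || 1
 1  |  0  |  1  |  0  |  1  || 0
 1  |  0  |  1  |  1  |  0  || 1
 1  |  0  |  1  |  1  |  1  || 1
 1  |  1  |  0  |  0  |  0  || 0
 1  |  1  |  0  |  0  |  1  || 1
 1  |  1  |  0  |  1  |  0  || 1
 1  |  1  |  0  |  1  |  1  || 0
 1  |  1  |  1  |  0  |  0  || 1
 1  |  1  |  1  |  0  |  1  || 0
 1  |  1  |  1  |  1  |  0  || 1
 1  |  1  |  1  |  1  |  1  || 1
The formula is true on 20 of the 32 rows.

20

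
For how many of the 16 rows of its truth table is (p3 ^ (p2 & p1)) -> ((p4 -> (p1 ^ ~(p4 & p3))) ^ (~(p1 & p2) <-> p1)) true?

11

p1  p2  p3  p4  |  (p2 & p1)  (p3 ^ (p2 & p1))  (p4 & p3)  ~(p4 & p3)  (p1 ^ ~(p4 & p3))  (p4 -> (p1 ^ ~(p4 & p3)))  (p1 & p2)  ~(p1 & p2)  (~(p1 & p2) <-> p1)  φ
T   T   T   T   |      T             F              T          F               T                      T                  T          F                F           T
T   T   T   F   |      T             F              F          T               F                      T                  T          F                F           T
T   T   F   T   |      T             T              F          T               F                      F                  T          F                F           F
T   T   F   F   |      T             T              F          T               F                      T                  T          F                F           T
T   F   T   T   |      F             T              T          F               T                      T                  F          T                T           F
T   F   T   F   |      F             T              F          T               F                      T                  F          T                T           F
T   F   F   T   |      F             F              F          T               F                      F                  F          T                T           T
T   F   F   F   |      F             F              F          T               F                      T                  F          T                T           T
F   T   T   T   |      F             T              T          F               F                      F                  F          T                F           F
F   T   T   F   |      F             T              F          T               T                      T                  F          T                F           T
F   T   F   T   |      F             F              F          T               T                      T                  F          T                F           T
F   T   F   F   |      F             F              F          T               T                      T                  F          T                F           T
F   F   T   T   |      F             T              T          F               F                      F                  F          T                F           F
F   F   T   F   |      F             T              F          T               T                      T                  F          T                F           T
F   F   F   T   |      F             F              F          T               T                      T                  F          T                F           T
F   F   F   F   |      F             F              F          T               T                      T                  F          T                F           T
The formula is true on 11 of the 16 rows.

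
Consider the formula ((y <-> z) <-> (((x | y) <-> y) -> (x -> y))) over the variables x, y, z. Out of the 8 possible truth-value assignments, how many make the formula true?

4

  x      y      z       (y <-> z)  (x | y)  ((x | y) <-> y)  (x -> y)    φ  
False  False  False        True     False         True         True     True
False  False   True       False     False         True         True    False
False   True  False       False      True         True         True    False
False   True   True        True      True         True         True     True
 True  False  False        True      True        False        False     True
 True  False   True       False      True        False        False    False
 True   True  False       False      True         True         True    False
 True   True   True        True      True         True         True     True
The formula is true on 4 of the 8 rows.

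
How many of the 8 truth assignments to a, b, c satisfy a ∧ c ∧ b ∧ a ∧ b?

1

a | b | c | (a ∧ c ∧ (b ∧ a) ∧ b)
- | - | - | ---------------------
T | T | T |           T          
T | T | F |           F          
T | F | T |           F          
T | F | F |           F          
F | T | T |           F          
F | T | F |           F          
F | F | T |           F          
F | F | F |           F          
The formula is true on 1 of the 8 rows.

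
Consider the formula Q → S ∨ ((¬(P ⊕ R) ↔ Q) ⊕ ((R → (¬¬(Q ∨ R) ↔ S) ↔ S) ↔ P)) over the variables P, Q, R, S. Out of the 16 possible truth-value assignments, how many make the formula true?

P | Q | R | S | φ
- | - | - | - | -
F | F | F | F | T
F | F | F | T | T
F | F | T | F | T
F | F | T | T | T
F | T | F | F | F
F | T | F | T | T
F | T | T | F | F
F | T | T | T | T
T | F | F | F | T
T | F | F | T | T
T | F | T | F | T
T | F | T | T | T
T | T | F | F | F
T | T | F | T | T
T | T | T | F | F
T | T | T | T | T
The formula is true on 12 of the 16 rows.

12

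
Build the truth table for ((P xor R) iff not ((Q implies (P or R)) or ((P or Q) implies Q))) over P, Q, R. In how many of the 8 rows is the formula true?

4

P | Q | R | φ
- | - | - | -
1 | 1 | 1 | 1
1 | 1 | 0 | 0
1 | 0 | 1 | 1
1 | 0 | 0 | 0
0 | 1 | 1 | 0
0 | 1 | 0 | 1
0 | 0 | 1 | 0
0 | 0 | 0 | 1
The formula is true on 4 of the 8 rows.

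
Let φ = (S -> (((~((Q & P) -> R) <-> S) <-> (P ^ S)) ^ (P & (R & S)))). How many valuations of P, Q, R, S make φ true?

P | Q | R | S || (Q & P) | ((Q & P) -> R) | ~((Q & P) -> R) | (~((Q & P) -> R) <-> S) | (P ^ S) | (R & S) | (P & (R & S)) | φ
T | T | T | T ||    T    |       T        |        F        |            F            |    F    |    T    |       T       | F
T | T | T | F ||    T    |       T        |        F        |            T            |    T    |    F    |       F       | T
T | T | F | T ||    T    |       F        |        T        |            T            |    F    |    F    |       F       | F
T | T | F | F ||    T    |       F        |        T        |            F            |    T    |    F    |       F       | T
T | F | T | T ||    F    |       T        |        F        |            F            |    F    |    T    |       T       | F
T | F | T | F ||    F    |       T        |        F        |            T            |    T    |    F    |       F       | T
T | F | F | T ||    F    |       T        |        F        |            F            |    F    |    F    |       F       | T
T | F | F | F ||    F    |       T        |        F        |            T            |    T    |    F    |       F       | T
F | T | T | T ||    F    |       T        |        F        |            F            |    T    |    T    |       F       | F
F | T | T | F ||    F    |       T        |        F        |            T            |    F    |    F    |       F       | T
F | T | F | T ||    F    |       T        |        F        |            F            |    T    |    F    |       F       | F
F | T | F | F ||    F    |       T        |        F        |            T            |    F    |    F    |       F       | T
F | F | T | T ||    F    |       T        |        F        |            F            |    T    |    T    |       F       | F
F | F | T | F ||    F    |       T        |        F        |            T            |    F    |    F    |       F       | T
F | F | F | T ||    F    |       T        |        F        |            F            |    T    |    F    |       F       | F
F | F | F | F ||    F    |       T        |        F        |            T            |    F    |    F    |       F       | T
The formula is true on 9 of the 16 rows.

9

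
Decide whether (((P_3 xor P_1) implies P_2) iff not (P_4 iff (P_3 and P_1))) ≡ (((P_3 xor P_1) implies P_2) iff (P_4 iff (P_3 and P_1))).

P_1 | P_2 | P_3 | P_4 || φ | ψ
 0  |  0  |  0  |  0  || 0 | 1
 0  |  0  |  0  |  1  || 1 | 0
 0  |  0  |  1  |  0  || 1 | 0
 0  |  0  |  1  |  1  || 0 | 1
 0  |  1  |  0  |  0  || 0 | 1
 0  |  1  |  0  |  1  || 1 | 0
 0  |  1  |  1  |  0  || 0 | 1
 0  |  1  |  1  |  1  || 1 | 0
 1  |  0  |  0  |  0  || 1 | 0
 1  |  0  |  0  |  1  || 0 | 1
 1  |  0  |  1  |  0  || 1 | 0
 1  |  0  |  1  |  1  || 0 | 1
 1  |  1  |  0  |  0  || 0 | 1
 1  |  1  |  0  |  1  || 1 | 0
 1  |  1  |  1  |  0  || 1 | 0
 1  |  1  |  1  |  1  || 0 | 1
The columns differ at P_1=0, P_2=0, P_3=0, P_4=0 (φ=0, ψ=1), so they are not equivalent.

not equivalent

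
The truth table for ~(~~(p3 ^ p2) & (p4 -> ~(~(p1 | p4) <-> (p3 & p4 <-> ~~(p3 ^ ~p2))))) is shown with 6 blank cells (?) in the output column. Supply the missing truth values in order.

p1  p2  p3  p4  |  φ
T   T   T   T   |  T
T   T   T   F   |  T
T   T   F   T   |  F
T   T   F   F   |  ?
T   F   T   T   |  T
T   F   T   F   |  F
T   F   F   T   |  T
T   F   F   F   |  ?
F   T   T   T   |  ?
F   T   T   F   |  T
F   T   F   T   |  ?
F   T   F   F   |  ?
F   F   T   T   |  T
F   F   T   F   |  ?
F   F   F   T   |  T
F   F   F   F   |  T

F, T, T, F, F, F

Row p1=T, p2=T, p3=F, p4=F: ~~(p3 ^ p2) = T, (p4 -> ~(~(p1 | p4) <-> (p3 & p4 <-> ~~(p3 ^ ~p2)))) = T, (~~(p3 ^ p2) & (p4 -> ~(~(p1 | p4) <-> (p3 & p4 <-> ~~(p3 ^ ~p2))))) = T, so the formula = F.
Row p1=T, p2=F, p3=F, p4=F: ~~(p3 ^ p2) = F, (p4 -> ~(~(p1 | p4) <-> (p3 & p4 <-> ~~(p3 ^ ~p2)))) = T, (~~(p3 ^ p2) & (p4 -> ~(~(p1 | p4) <-> (p3 & p4 <-> ~~(p3 ^ ~p2))))) = F, so the formula = T.
Row p1=F, p2=T, p3=T, p4=T: ~~(p3 ^ p2) = F, (p4 -> ~(~(p1 | p4) <-> (p3 & p4 <-> ~~(p3 ^ ~p2)))) = T, (~~(p3 ^ p2) & (p4 -> ~(~(p1 | p4) <-> (p3 & p4 <-> ~~(p3 ^ ~p2))))) = F, so the formula = T.
Row p1=F, p2=T, p3=F, p4=T: ~~(p3 ^ p2) = T, (p4 -> ~(~(p1 | p4) <-> (p3 & p4 <-> ~~(p3 ^ ~p2)))) = T, (~~(p3 ^ p2) & (p4 -> ~(~(p1 | p4) <-> (p3 & p4 <-> ~~(p3 ^ ~p2))))) = T, so the formula = F.
Row p1=F, p2=T, p3=F, p4=F: ~~(p3 ^ p2) = T, (p4 -> ~(~(p1 | p4) <-> (p3 & p4 <-> ~~(p3 ^ ~p2)))) = T, (~~(p3 ^ p2) & (p4 -> ~(~(p1 | p4) <-> (p3 & p4 <-> ~~(p3 ^ ~p2))))) = T, so the formula = F.
Row p1=F, p2=F, p3=T, p4=F: ~~(p3 ^ p2) = T, (p4 -> ~(~(p1 | p4) <-> (p3 & p4 <-> ~~(p3 ^ ~p2)))) = T, (~~(p3 ^ p2) & (p4 -> ~(~(p1 | p4) <-> (p3 & p4 <-> ~~(p3 ^ ~p2))))) = T, so the formula = F.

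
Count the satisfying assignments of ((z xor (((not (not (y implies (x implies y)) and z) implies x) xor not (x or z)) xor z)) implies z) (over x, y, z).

4

  x   |   y   |   z   ||   φ  
False | False | False || False
False | False |  True ||  True
False |  True | False || False
False |  True |  True ||  True
 True | False | False || False
 True | False |  True ||  True
 True |  True | False || False
 True |  True |  True ||  True
The formula is true on 4 of the 8 rows.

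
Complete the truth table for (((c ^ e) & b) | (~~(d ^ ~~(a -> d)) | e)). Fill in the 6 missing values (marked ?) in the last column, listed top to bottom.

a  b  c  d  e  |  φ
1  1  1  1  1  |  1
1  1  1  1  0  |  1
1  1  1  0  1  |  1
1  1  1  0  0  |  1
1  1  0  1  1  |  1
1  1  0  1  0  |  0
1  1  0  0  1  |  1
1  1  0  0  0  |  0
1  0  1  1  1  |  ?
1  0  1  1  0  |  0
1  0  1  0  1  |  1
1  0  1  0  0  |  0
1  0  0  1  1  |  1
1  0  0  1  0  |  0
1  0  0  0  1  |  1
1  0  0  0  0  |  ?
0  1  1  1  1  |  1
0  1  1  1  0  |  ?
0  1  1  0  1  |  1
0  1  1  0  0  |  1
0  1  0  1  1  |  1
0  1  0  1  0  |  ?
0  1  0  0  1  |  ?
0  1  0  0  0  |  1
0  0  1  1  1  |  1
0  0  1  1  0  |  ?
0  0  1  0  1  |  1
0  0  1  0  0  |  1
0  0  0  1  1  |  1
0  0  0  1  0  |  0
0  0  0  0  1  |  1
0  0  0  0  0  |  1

Row a=1, b=0, c=1, d=1, e=1: ((c ^ e) & b) = 0, (~~(d ^ ~~(a -> d)) | e) = 1, so the formula = 1.
Row a=1, b=0, c=0, d=0, e=0: ((c ^ e) & b) = 0, (~~(d ^ ~~(a -> d)) | e) = 0, so the formula = 0.
Row a=0, b=1, c=1, d=1, e=0: ((c ^ e) & b) = 1, (~~(d ^ ~~(a -> d)) | e) = 0, so the formula = 1.
Row a=0, b=1, c=0, d=1, e=0: ((c ^ e) & b) = 0, (~~(d ^ ~~(a -> d)) | e) = 0, so the formula = 0.
Row a=0, b=1, c=0, d=0, e=1: ((c ^ e) & b) = 1, (~~(d ^ ~~(a -> d)) | e) = 1, so the formula = 1.
Row a=0, b=0, c=1, d=1, e=0: ((c ^ e) & b) = 0, (~~(d ^ ~~(a -> d)) | e) = 0, so the formula = 0.

1, 0, 1, 0, 1, 0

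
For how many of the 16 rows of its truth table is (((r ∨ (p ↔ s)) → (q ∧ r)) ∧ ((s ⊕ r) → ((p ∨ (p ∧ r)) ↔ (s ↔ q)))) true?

6

p | q | r | s | (p ↔ s) | (r ∨ (p ↔ s)) | (q ∧ r) | ((r ∨ (p ↔ s)) → (q ∧ r)) | (s ⊕ r) | (p ∧ r) | (p ∨ (p ∧ r)) | (s ↔ q) | ((p ∨ (p ∧ r)) ↔ (s ↔ q)) | φ
- | - | - | - | ------- | ------------- | ------- | ------------------------- | ------- | ------- | ------------- | ------- | ------------------------- | -
T | T | T | T |    T    |       T       |    T    |             T             |    F    |    T    |       T       |    T    |             T             | T
T | T | T | F |    F    |       T       |    T    |             T             |    T    |    T    |       T       |    F    |             F             | F
T | T | F | T |    T    |       T       |    F    |             F             |    T    |    F    |       T       |    T    |             T             | F
T | T | F | F |    F    |       F       |    F    |             T             |    F    |    F    |       T       |    F    |             F             | T
T | F | T | T |    T    |       T       |    F    |             F             |    F    |    T    |       T       |    F    |             F             | F
T | F | T | F |    F    |       T       |    F    |             F             |    T    |    T    |       T       |    T    |             T             | F
T | F | F | T |    T    |       T       |    F    |             F             |    T    |    F    |       T       |    F    |             F             | F
T | F | F | F |    F    |       F       |    F    |             T             |    F    |    F    |       T       |    T    |             T             | T
F | T | T | T |    F    |       T       |    T    |             T             |    F    |    F    |       F       |    T    |             F             | T
F | T | T | F |    T    |       T       |    T    |             T             |    T    |    F    |       F       |    F    |             T             | T
F | T | F | T |    F    |       F       |    F    |             T             |    T    |    F    |       F       |    T    |             F             | F
F | T | F | F |    T    |       T       |    F    |             F             |    F    |    F    |       F       |    F    |             T             | F
F | F | T | T |    F    |       T       |    F    |             F             |    F    |    F    |       F       |    F    |             T             | F
F | F | T | F |    T    |       T       |    F    |             F             |    T    |    F    |       F       |    T    |             F             | F
F | F | F | T |    F    |       F       |    F    |             T             |    T    |    F    |       F       |    F    |             T             | T
F | F | F | F |    T    |       T       |    F    |             F             |    F    |    F    |       F       |    T    |             F             | F
The formula is true on 6 of the 16 rows.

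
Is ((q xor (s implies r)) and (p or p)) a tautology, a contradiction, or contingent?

  p      q      r      s    |  (s implies r)  (q xor (s implies r))  (p or p)    φ  
 True   True   True   True  |       True              False            True    False
 True   True   True  False  |       True              False            True    False
 True   True  False   True  |      False               True            True     True
 True   True  False  False  |       True              False            True    False
 True  False   True   True  |       True               True            True     True
 True  False   True  False  |       True               True            True     True
 True  False  False   True  |      False              False            True    False
 True  False  False  False  |       True               True            True     True
False   True   True   True  |       True              False           False    False
False   True   True  False  |       True              False           False    False
False   True  False   True  |      False               True           False    False
False   True  False  False  |       True              False           False    False
False  False   True   True  |       True               True           False    False
False  False   True  False  |       True               True           False    False
False  False  False   True  |      False              False           False    False
False  False  False  False  |       True               True           False    False
4 of 16 rows are True, so the formula is contingent.

contingent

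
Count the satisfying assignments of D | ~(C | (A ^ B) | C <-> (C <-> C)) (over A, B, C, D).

A | B | C | D | φ
- | - | - | - | -
0 | 0 | 0 | 0 | 1
0 | 0 | 0 | 1 | 1
0 | 0 | 1 | 0 | 0
0 | 0 | 1 | 1 | 1
0 | 1 | 0 | 0 | 0
0 | 1 | 0 | 1 | 1
0 | 1 | 1 | 0 | 0
0 | 1 | 1 | 1 | 1
1 | 0 | 0 | 0 | 0
1 | 0 | 0 | 1 | 1
1 | 0 | 1 | 0 | 0
1 | 0 | 1 | 1 | 1
1 | 1 | 0 | 0 | 1
1 | 1 | 0 | 1 | 1
1 | 1 | 1 | 0 | 0
1 | 1 | 1 | 1 | 1
The formula is true on 10 of the 16 rows.

10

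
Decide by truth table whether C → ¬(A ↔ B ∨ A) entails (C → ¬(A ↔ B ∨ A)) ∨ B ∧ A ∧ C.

yes

A  B  C  |  φ  ψ
F  F  F  |  T  T
F  F  T  |  F  F
F  T  F  |  T  T
F  T  T  |  T  T
T  F  F  |  T  T
T  F  T  |  F  F
T  T  F  |  T  T
T  T  T  |  F  T
In every row where φ is true, ψ is also true, so φ ⊨ ψ.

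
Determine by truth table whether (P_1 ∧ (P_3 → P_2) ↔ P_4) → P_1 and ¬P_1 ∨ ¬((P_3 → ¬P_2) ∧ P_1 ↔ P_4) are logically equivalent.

P_1  P_2  P_3  P_4  |  φ  ψ
 0    0    0    0   |  0  1
 0    0    0    1   |  1  1
 0    0    1    0   |  0  1
 0    0    1    1   |  1  1
 0    1    0    0   |  0  1
 0    1    0    1   |  1  1
 0    1    1    0   |  0  1
 0    1    1    1   |  1  1
 1    0    0    0   |  1  1
 1    0    0    1   |  1  0
 1    0    1    0   |  1  1
 1    0    1    1   |  1  0
 1    1    0    0   |  1  1
 1    1    0    1   |  1  0
 1    1    1    0   |  1  0
 1    1    1    1   |  1  1
The columns differ at P_1=0, P_2=0, P_3=0, P_4=0 (φ=0, ψ=1), so they are not equivalent.

not equivalent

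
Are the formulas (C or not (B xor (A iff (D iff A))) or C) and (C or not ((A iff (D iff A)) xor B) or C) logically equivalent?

A | B | C | D || φ | ψ
F | F | F | F || T | T
F | F | F | T || F | F
F | F | T | F || T | T
F | F | T | T || T | T
F | T | F | F || F | F
F | T | F | T || T | T
F | T | T | F || T | T
F | T | T | T || T | T
T | F | F | F || T | T
T | F | F | T || F | F
T | F | T | F || T | T
T | F | T | T || T | T
T | T | F | F || F | F
T | T | F | T || T | T
T | T | T | F || T | T
T | T | T | T || T | T
The columns for φ and ψ agree on every row, so they are logically equivalent.

equivalent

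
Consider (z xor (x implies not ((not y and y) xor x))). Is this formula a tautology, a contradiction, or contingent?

contingent

x | y | z || not y | (not y and y) | ((not y and y) xor x) | not ((not y and y) xor x) | φ
0 | 0 | 0 ||   1   |       0       |           0           |             1             | 1
0 | 0 | 1 ||   1   |       0       |           0           |             1             | 0
0 | 1 | 0 ||   0   |       0       |           0           |             1             | 1
0 | 1 | 1 ||   0   |       0       |           0           |             1             | 0
1 | 0 | 0 ||   1   |       0       |           1           |             0             | 0
1 | 0 | 1 ||   1   |       0       |           1           |             0             | 1
1 | 1 | 0 ||   0   |       0       |           1           |             0             | 0
1 | 1 | 1 ||   0   |       0       |           1           |             0             | 1
4 of 8 rows are 1, so the formula is contingent.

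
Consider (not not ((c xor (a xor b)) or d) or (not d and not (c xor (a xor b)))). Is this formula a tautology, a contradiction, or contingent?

a  b  c  d  |  (a xor b)  (c xor (a xor b))  ((c xor (a xor b)) or d)  not ((c xor (a xor b)) or d)  not d  not (c xor (a xor b))  φ
T  T  T  T  |      F              T                     T                           F                  F              F            T
T  T  T  F  |      F              T                     T                           F                  T              F            T
T  T  F  T  |      F              F                     T                           F                  F              T            T
T  T  F  F  |      F              F                     F                           T                  T              T            T
T  F  T  T  |      T              F                     T                           F                  F              T            T
T  F  T  F  |      T              F                     F                           T                  T              T            T
T  F  F  T  |      T              T                     T                           F                  F              F            T
T  F  F  F  |      T              T                     T                           F                  T              F            T
F  T  T  T  |      T              F                     T                           F                  F              T            T
F  T  T  F  |      T              F                     F                           T                  T              T            T
F  T  F  T  |      T              T                     T                           F                  F              F            T
F  T  F  F  |      T              T                     T                           F                  T              F            T
F  F  T  T  |      F              T                     T                           F                  F              F            T
F  F  T  F  |      F              T                     T                           F                  T              F            T
F  F  F  T  |      F              F                     T                           F                  F              T            T
F  F  F  F  |      F              F                     F                           T                  T              T            T
Every row is T, so the formula is a tautology.

tautology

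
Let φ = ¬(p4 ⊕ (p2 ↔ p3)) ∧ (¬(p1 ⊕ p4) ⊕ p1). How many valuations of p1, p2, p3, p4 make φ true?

4

p1  p2  p3  p4  |  (p2 ↔ p3)  (p4 ⊕ (p2 ↔ p3))  ¬(p4 ⊕ (p2 ↔ p3))  (p1 ⊕ p4)  ¬(p1 ⊕ p4)  (¬(p1 ⊕ p4) ⊕ p1)  φ
T   T   T   T   |      T             F                  T              F          T               F          F
T   T   T   F   |      T             T                  F              T          F               T          F
T   T   F   T   |      F             T                  F              F          T               F          F
T   T   F   F   |      F             F                  T              T          F               T          T
T   F   T   T   |      F             T                  F              F          T               F          F
T   F   T   F   |      F             F                  T              T          F               T          T
T   F   F   T   |      T             F                  T              F          T               F          F
T   F   F   F   |      T             T                  F              T          F               T          F
F   T   T   T   |      T             F                  T              T          F               F          F
F   T   T   F   |      T             T                  F              F          T               T          F
F   T   F   T   |      F             T                  F              T          F               F          F
F   T   F   F   |      F             F                  T              F          T               T          T
F   F   T   T   |      F             T                  F              T          F               F          F
F   F   T   F   |      F             F                  T              F          T               T          T
F   F   F   T   |      T             F                  T              T          F               F          F
F   F   F   F   |      T             T                  F              F          T               T          F
The formula is true on 4 of the 16 rows.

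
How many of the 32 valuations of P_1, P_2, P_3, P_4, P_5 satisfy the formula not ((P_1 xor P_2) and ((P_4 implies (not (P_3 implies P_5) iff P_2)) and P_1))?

25

 P_1    P_2    P_3    P_4    P_5   |    φ  
 True   True   True   True   True  |   True
 True   True   True   True  False  |   True
 True   True   True  False   True  |   True
 True   True   True  False  False  |   True
 True   True  False   True   True  |   True
 True   True  False   True  False  |   True
 True   True  False  False   True  |   True
 True   True  False  False  False  |   True
 True  False   True   True   True  |  False
 True  False   True   True  False  |   True
 True  False   True  False   True  |  False
 True  False   True  False  False  |  False
 True  False  False   True   True  |  False
 True  False  False   True  False  |  False
 True  False  False  False   True  |  False
 True  False  False  False  False  |  False
False   True   True   True   True  |   True
False   True   True   True  False  |   True
False   True   True  False   True  |   True
False   True   True  False  False  |   True
False   True  False   True   True  |   True
False   True  False   True  False  |   True
False   True  False  False   True  |   True
False   True  False  False  False  |   True
False  False   True   True   True  |   True
False  False   True   True  False  |   True
False  False   True  False   True  |   True
False  False   True  False  False  |   True
False  False  False   True   True  |   True
False  False  False   True  False  |   True
False  False  False  False   True  |   True
False  False  False  False  False  |   True
The formula is true on 25 of the 32 rows.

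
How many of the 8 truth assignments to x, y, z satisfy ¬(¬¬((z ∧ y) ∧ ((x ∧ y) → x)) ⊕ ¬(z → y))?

x  y  z  |  (z ∧ y)  (x ∧ y)  ((x ∧ y) → x)  ((z ∧ y) ∧ ((x ∧ y) → x))  ¬((z ∧ y) ∧ ((x ∧ y) → x))  ¬¬((z ∧ y) ∧ ((x ∧ y) → x))  (z → y)  ¬(z → y)  φ
T  T  T  |     T        T           T                    T                          F                            T                  T        F      F
T  T  F  |     F        T           T                    F                          T                            F                  T        F      T
T  F  T  |     F        F           T                    F                          T                            F                  F        T      F
T  F  F  |     F        F           T                    F                          T                            F                  T        F      T
F  T  T  |     T        F           T                    T                          F                            T                  T        F      F
F  T  F  |     F        F           T                    F                          T                            F                  T        F      T
F  F  T  |     F        F           T                    F                          T                            F                  F        T      F
F  F  F  |     F        F           T                    F                          T                            F                  T        F      T
The formula is true on 4 of the 8 rows.

4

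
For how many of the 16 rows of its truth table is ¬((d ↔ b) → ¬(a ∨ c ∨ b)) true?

7

a | b | c | d || (d ↔ b) | (a ∨ c ∨ b) | ¬(a ∨ c ∨ b) | ((d ↔ b) → ¬(a ∨ c ∨ b)) | ¬((d ↔ b) → ¬(a ∨ c ∨ b))
T | T | T | T ||    T    |      T      |      F       |            F             |             T            
T | T | T | F ||    F    |      T      |      F       |            T             |             F            
T | T | F | T ||    T    |      T      |      F       |            F             |             T            
T | T | F | F ||    F    |      T      |      F       |            T             |             F            
T | F | T | T ||    F    |      T      |      F       |            T             |             F            
T | F | T | F ||    T    |      T      |      F       |            F             |             T            
T | F | F | T ||    F    |      T      |      F       |            T             |             F            
T | F | F | F ||    T    |      T      |      F       |            F             |             T            
F | T | T | T ||    T    |      T      |      F       |            F             |             T            
F | T | T | F ||    F    |      T      |      F       |            T             |             F            
F | T | F | T ||    T    |      T      |      F       |            F             |             T            
F | T | F | F ||    F    |      T      |      F       |            T             |             F            
F | F | T | T ||    F    |      T      |      F       |            T             |             F            
F | F | T | F ||    T    |      T      |      F       |            F             |             T            
F | F | F | T ||    F    |      F      |      T       |            T             |             F            
F | F | F | F ||    T    |      F      |      T       |            T             |             F            
The formula is true on 7 of the 16 rows.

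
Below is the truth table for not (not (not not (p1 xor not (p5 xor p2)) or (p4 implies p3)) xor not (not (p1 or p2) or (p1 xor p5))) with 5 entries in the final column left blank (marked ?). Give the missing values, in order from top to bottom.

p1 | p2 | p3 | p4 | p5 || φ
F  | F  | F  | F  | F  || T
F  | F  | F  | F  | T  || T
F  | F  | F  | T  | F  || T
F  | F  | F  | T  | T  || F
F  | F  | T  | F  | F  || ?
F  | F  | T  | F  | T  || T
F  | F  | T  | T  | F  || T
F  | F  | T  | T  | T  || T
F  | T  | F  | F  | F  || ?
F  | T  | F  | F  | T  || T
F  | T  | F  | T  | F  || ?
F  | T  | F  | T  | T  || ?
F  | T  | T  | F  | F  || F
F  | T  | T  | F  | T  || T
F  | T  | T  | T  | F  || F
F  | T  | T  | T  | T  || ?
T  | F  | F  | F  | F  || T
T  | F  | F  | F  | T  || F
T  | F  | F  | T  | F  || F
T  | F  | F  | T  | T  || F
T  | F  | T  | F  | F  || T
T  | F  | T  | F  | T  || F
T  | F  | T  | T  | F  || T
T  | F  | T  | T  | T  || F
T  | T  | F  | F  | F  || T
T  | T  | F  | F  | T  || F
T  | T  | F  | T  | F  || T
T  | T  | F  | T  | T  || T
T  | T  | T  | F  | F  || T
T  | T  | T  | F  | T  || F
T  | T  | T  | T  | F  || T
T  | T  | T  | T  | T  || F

T, F, T, T, T

Row 5: not (not not (p1 xor not (p5 xor p2)) or (p4 implies p3)) = F, not (not (p1 or p2) or (p1 xor p5)) = F, (not (not not (p1 xor not (p5 xor p2)) or (p4 implies p3)) xor not (not (p1 or p2) or (p1 xor p5))) = F, so the formula = T.
Row 9: not (not not (p1 xor not (p5 xor p2)) or (p4 implies p3)) = F, not (not (p1 or p2) or (p1 xor p5)) = T, (not (not not (p1 xor not (p5 xor p2)) or (p4 implies p3)) xor not (not (p1 or p2) or (p1 xor p5))) = T, so the formula = F.
Row 11: not (not not (p1 xor not (p5 xor p2)) or (p4 implies p3)) = T, not (not (p1 or p2) or (p1 xor p5)) = T, (not (not not (p1 xor not (p5 xor p2)) or (p4 implies p3)) xor not (not (p1 or p2) or (p1 xor p5))) = F, so the formula = T.
Row 12: not (not not (p1 xor not (p5 xor p2)) or (p4 implies p3)) = F, not (not (p1 or p2) or (p1 xor p5)) = F, (not (not not (p1 xor not (p5 xor p2)) or (p4 implies p3)) xor not (not (p1 or p2) or (p1 xor p5))) = F, so the formula = T.
Row 16: not (not not (p1 xor not (p5 xor p2)) or (p4 implies p3)) = F, not (not (p1 or p2) or (p1 xor p5)) = F, (not (not not (p1 xor not (p5 xor p2)) or (p4 implies p3)) xor not (not (p1 or p2) or (p1 xor p5))) = F, so the formula = T.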